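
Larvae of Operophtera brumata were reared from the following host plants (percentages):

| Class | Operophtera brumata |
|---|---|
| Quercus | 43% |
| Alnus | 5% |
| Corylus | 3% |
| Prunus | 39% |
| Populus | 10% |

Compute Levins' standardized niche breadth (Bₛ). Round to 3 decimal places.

Convert percentages to proportions (divide by 100).
Σpᵢ² = 0.43² + 0.05² + 0.03² + 0.39² + 0.10² = 0.1849 + 0.0025 + 0.0009 + 0.1521 + 0.0100 = 0.3504
B = 1 / 0.3504 = 2.85388
Bₛ = (B − 1)/(n − 1) = (2.85388 − 1)/(5 − 1) = 1.85388/4 = 0.46347

0.463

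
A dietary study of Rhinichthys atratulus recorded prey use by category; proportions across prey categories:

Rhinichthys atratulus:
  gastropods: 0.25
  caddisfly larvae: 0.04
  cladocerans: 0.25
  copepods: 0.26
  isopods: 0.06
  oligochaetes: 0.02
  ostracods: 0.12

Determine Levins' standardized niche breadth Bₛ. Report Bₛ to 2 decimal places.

0.62

Σpᵢ² = 0.25² + 0.04² + 0.25² + 0.26² + 0.06² + 0.02² + 0.12² = 0.0625 + 0.0016 + 0.0625 + 0.0676 + 0.0036 + 0.0004 + 0.0144 = 0.2126
B = 1 / 0.2126 = 4.7037
Bₛ = (B − 1)/(n − 1) = (4.7037 − 1)/(7 − 1) = 3.7037/6 = 0.6173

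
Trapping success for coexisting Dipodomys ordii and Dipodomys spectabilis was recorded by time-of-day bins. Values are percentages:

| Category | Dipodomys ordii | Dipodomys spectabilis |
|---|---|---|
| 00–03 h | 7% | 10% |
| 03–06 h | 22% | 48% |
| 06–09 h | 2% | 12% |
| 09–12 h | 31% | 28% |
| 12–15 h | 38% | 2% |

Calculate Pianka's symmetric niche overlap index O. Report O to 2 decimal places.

0.67

Convert percentages to proportions (divide by 100).
Σ p₁ᵢp₂ᵢ = 0.0070 + 0.1056 + 0.0024 + 0.0868 + 0.0076 = 0.2094
Σp_1ᵢ² = 0.07² + 0.22² + 0.02² + 0.31² + 0.38² = 0.0049 + 0.0484 + 0.0004 + 0.0961 + 0.1444 = 0.2942
Σp_2ᵢ² = 0.10² + 0.48² + 0.12² + 0.28² + 0.02² = 0.0100 + 0.2304 + 0.0144 + 0.0784 + 0.0004 = 0.3336
O = 0.2094 / √(0.2942 × 0.3336) = 0.2094 / 0.31328 = 0.6684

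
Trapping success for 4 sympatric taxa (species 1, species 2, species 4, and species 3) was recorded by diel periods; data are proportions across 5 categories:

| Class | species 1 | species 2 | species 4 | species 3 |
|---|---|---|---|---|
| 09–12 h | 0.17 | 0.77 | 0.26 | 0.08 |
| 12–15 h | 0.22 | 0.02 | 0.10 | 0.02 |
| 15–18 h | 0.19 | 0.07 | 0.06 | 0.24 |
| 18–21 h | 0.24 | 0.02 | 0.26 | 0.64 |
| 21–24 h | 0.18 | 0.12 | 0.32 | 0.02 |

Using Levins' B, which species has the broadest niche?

species 1

Σp_1ᵢ² = 0.17² + 0.22² + 0.19² + 0.24² + 0.18² = 0.0289 + 0.0484 + 0.0361 + 0.0576 + 0.0324 = 0.2034
B_1 = 1 / 0.2034 = 4.9164
Σp_2ᵢ² = 0.77² + 0.02² + 0.07² + 0.02² + 0.12² = 0.5929 + 0.0004 + 0.0049 + 0.0004 + 0.0144 = 0.6130
B_2 = 1 / 0.6130 = 1.6313
Σp_4ᵢ² = 0.26² + 0.10² + 0.06² + 0.26² + 0.32² = 0.0676 + 0.0100 + 0.0036 + 0.0676 + 0.1024 = 0.2512
B_4 = 1 / 0.2512 = 3.9809
Σp_3ᵢ² = 0.08² + 0.02² + 0.24² + 0.64² + 0.02² = 0.0064 + 0.0004 + 0.0576 + 0.4096 + 0.0004 = 0.4744
B_3 = 1 / 0.4744 = 2.1079
Highest B → broadest niche (most generalist): species 1 (B = 4.92).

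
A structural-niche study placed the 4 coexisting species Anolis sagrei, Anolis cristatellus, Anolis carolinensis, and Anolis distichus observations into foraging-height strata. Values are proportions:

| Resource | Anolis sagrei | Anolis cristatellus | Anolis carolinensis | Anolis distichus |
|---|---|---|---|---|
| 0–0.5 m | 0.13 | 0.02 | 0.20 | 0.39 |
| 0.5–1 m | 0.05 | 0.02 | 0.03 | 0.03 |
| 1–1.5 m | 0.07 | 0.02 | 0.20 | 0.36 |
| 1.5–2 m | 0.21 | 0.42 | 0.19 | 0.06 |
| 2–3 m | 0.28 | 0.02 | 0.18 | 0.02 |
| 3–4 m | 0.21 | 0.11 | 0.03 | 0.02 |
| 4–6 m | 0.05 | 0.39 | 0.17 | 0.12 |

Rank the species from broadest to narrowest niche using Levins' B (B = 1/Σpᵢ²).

Σp_sagrᵢ² = 0.13² + 0.05² + 0.07² + 0.21² + 0.28² + 0.21² + 0.05² = 0.0169 + 0.0025 + 0.0049 + 0.0441 + 0.0784 + 0.0441 + 0.0025 = 0.1934
B_sagr = 1 / 0.1934 = 5.1706
Σp_crisᵢ² = 0.02² + 0.02² + 0.02² + 0.42² + 0.02² + 0.11² + 0.39² = 0.0004 + 0.0004 + 0.0004 + 0.1764 + 0.0004 + 0.0121 + 0.1521 = 0.3422
B_cris = 1 / 0.3422 = 2.9223
Σp_caroᵢ² = 0.20² + 0.03² + 0.20² + 0.19² + 0.18² + 0.03² + 0.17² = 0.0400 + 0.0009 + 0.0400 + 0.0361 + 0.0324 + 0.0009 + 0.0289 = 0.1792
B_caro = 1 / 0.1792 = 5.5804
Σp_distᵢ² = 0.39² + 0.03² + 0.36² + 0.06² + 0.02² + 0.02² + 0.12² = 0.1521 + 0.0009 + 0.1296 + 0.0036 + 0.0004 + 0.0004 + 0.0144 = 0.3014
B_dist = 1 / 0.3014 = 3.3179
Ranking by B (broadest → narrowest): Anolis carolinensis (5.58) > Anolis sagrei (5.17) > Anolis distichus (3.32) > Anolis cristatellus (2.92)

Anolis carolinensis > Anolis sagrei > Anolis distichus > Anolis cristatellus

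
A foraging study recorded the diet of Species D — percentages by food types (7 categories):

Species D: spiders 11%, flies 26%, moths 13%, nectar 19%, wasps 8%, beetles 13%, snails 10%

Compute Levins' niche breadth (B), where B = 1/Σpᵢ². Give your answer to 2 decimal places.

6.02

Convert percentages to proportions (divide by 100).
Σpᵢ² = 0.11² + 0.26² + 0.13² + 0.19² + 0.08² + 0.13² + 0.10² = 0.0121 + 0.0676 + 0.0169 + 0.0361 + 0.0064 + 0.0169 + 0.0100 = 0.1660
B = 1 / 0.1660 = 6.0241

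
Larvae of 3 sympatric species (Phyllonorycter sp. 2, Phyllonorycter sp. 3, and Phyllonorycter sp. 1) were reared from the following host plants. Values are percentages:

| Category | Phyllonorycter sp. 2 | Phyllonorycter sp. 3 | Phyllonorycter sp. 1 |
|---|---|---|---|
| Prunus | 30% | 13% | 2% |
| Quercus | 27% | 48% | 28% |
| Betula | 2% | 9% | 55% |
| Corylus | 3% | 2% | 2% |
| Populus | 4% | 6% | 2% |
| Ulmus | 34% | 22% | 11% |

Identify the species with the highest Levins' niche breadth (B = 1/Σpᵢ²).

Convert percentages to proportions (divide by 100).
Σp_2ᵢ² = 0.30² + 0.27² + 0.02² + 0.03² + 0.04² + 0.34² = 0.0900 + 0.0729 + 0.0004 + 0.0009 + 0.0016 + 0.1156 = 0.2814
B_2 = 1 / 0.2814 = 3.5537
Σp_3ᵢ² = 0.13² + 0.48² + 0.09² + 0.02² + 0.06² + 0.22² = 0.0169 + 0.2304 + 0.0081 + 0.0004 + 0.0036 + 0.0484 = 0.3078
B_3 = 1 / 0.3078 = 3.2489
Σp_1ᵢ² = 0.02² + 0.28² + 0.55² + 0.02² + 0.02² + 0.11² = 0.0004 + 0.0784 + 0.3025 + 0.0004 + 0.0004 + 0.0121 = 0.3942
B_1 = 1 / 0.3942 = 2.5368
Highest B → broadest niche (most generalist): Phyllonorycter sp. 2 (B = 3.55).

Phyllonorycter sp. 2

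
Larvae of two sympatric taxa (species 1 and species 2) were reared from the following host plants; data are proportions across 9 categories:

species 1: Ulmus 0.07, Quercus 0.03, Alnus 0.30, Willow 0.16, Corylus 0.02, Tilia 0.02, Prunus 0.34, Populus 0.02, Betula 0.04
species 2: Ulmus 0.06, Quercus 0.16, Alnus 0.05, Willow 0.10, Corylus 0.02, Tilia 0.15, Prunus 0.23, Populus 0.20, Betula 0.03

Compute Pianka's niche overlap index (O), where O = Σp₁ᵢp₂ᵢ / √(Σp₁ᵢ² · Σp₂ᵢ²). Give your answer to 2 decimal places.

0.65

Σ p₁ᵢp₂ᵢ = 0.0042 + 0.0048 + 0.0150 + 0.0160 + 0.0004 + 0.0030 + 0.0782 + 0.0040 + 0.0012 = 0.1268
Σp_1ᵢ² = 0.07² + 0.03² + 0.30² + 0.16² + 0.02² + 0.02² + 0.34² + 0.02² + 0.04² = 0.0049 + 0.0009 + 0.0900 + 0.0256 + 0.0004 + 0.0004 + 0.1156 + 0.0004 + 0.0016 = 0.2398
Σp_2ᵢ² = 0.06² + 0.16² + 0.05² + 0.10² + 0.02² + 0.15² + 0.23² + 0.20² + 0.03² = 0.0036 + 0.0256 + 0.0025 + 0.0100 + 0.0004 + 0.0225 + 0.0529 + 0.0400 + 0.0009 = 0.1584
O = 0.1268 / √(0.2398 × 0.1584) = 0.1268 / 0.19490 = 0.6506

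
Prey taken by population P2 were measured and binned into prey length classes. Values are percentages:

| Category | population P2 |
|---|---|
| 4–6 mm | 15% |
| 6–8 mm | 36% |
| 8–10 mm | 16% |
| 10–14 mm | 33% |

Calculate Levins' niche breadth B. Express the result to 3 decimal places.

3.489

Convert percentages to proportions (divide by 100).
Σpᵢ² = 0.15² + 0.36² + 0.16² + 0.33² = 0.0225 + 0.1296 + 0.0256 + 0.1089 = 0.2866
B = 1 / 0.2866 = 3.48918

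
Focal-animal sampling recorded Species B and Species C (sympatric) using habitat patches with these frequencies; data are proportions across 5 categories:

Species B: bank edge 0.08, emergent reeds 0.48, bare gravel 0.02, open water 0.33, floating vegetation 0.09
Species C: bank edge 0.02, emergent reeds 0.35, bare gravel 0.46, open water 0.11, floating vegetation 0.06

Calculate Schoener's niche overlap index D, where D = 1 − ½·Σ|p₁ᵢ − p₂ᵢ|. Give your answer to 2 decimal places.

0.56

Σ|p₁ᵢ − p₂ᵢ| = 0.06 + 0.13 + 0.44 + 0.22 + 0.03 = 0.88
D = 1 − ½ × 0.88 = 1 − 0.440 = 0.5600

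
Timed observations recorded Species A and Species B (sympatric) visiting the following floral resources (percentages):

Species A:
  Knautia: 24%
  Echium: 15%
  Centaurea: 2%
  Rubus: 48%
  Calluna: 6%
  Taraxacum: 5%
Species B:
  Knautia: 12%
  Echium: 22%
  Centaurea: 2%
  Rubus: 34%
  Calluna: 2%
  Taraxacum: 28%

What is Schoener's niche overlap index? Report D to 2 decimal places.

Convert percentages to proportions (divide by 100).
Σ|p₁ᵢ − p₂ᵢ| = 0.12 + 0.07 + 0.00 + 0.14 + 0.04 + 0.23 = 0.60
D = 1 − ½ × 0.60 = 1 − 0.300 = 0.7000

0.70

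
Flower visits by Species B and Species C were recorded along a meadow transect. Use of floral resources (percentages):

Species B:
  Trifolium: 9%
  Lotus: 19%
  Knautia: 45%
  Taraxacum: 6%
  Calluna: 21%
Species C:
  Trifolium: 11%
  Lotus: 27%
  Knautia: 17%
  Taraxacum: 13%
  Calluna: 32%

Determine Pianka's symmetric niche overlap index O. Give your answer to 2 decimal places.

Convert percentages to proportions (divide by 100).
Σ p₁ᵢp₂ᵢ = 0.0099 + 0.0513 + 0.0765 + 0.0078 + 0.0672 = 0.2127
Σp_1ᵢ² = 0.09² + 0.19² + 0.45² + 0.06² + 0.21² = 0.0081 + 0.0361 + 0.2025 + 0.0036 + 0.0441 = 0.2944
Σp_2ᵢ² = 0.11² + 0.27² + 0.17² + 0.13² + 0.32² = 0.0121 + 0.0729 + 0.0289 + 0.0169 + 0.1024 = 0.2332
O = 0.2127 / √(0.2944 × 0.2332) = 0.2127 / 0.26202 = 0.8118

0.81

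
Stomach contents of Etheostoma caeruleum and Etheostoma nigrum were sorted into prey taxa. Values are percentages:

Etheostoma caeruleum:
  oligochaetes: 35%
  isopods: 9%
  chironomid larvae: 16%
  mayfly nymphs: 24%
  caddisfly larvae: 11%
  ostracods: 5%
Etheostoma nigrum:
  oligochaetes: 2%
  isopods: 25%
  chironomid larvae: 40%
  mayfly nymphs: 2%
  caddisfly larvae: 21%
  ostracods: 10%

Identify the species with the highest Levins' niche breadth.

Etheostoma caeruleum

Convert percentages to proportions (divide by 100).
Σp_caerᵢ² = 0.35² + 0.09² + 0.16² + 0.24² + 0.11² + 0.05² = 0.1225 + 0.0081 + 0.0256 + 0.0576 + 0.0121 + 0.0025 = 0.2284
B_caer = 1 / 0.2284 = 4.3783
Σp_nigrᵢ² = 0.02² + 0.25² + 0.40² + 0.02² + 0.21² + 0.10² = 0.0004 + 0.0625 + 0.1600 + 0.0004 + 0.0441 + 0.0100 = 0.2774
B_nigr = 1 / 0.2774 = 3.6049
Highest B → broadest niche (most generalist): Etheostoma caeruleum (B = 4.38).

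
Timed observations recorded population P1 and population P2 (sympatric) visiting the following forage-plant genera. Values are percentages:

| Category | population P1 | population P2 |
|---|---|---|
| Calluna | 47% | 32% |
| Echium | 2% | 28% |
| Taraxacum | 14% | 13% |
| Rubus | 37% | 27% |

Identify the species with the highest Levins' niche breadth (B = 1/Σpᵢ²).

Convert percentages to proportions (divide by 100).
Σp_P1ᵢ² = 0.47² + 0.02² + 0.14² + 0.37² = 0.2209 + 0.0004 + 0.0196 + 0.1369 = 0.3778
B_P1 = 1 / 0.3778 = 2.6469
Σp_P2ᵢ² = 0.32² + 0.28² + 0.13² + 0.27² = 0.1024 + 0.0784 + 0.0169 + 0.0729 = 0.2706
B_P2 = 1 / 0.2706 = 3.6955
Highest B → broadest niche (most generalist): population P2 (B = 3.70).

population P2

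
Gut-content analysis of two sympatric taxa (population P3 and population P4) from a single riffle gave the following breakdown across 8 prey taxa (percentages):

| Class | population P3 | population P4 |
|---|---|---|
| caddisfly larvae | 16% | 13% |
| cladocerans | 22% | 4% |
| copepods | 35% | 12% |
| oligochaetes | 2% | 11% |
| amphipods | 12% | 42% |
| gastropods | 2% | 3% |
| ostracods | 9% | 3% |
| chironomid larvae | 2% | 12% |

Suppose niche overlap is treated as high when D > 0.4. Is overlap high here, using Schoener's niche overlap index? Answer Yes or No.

Convert percentages to proportions (divide by 100).
Σ|p₁ᵢ − p₂ᵢ| = 0.03 + 0.18 + 0.23 + 0.09 + 0.30 + 0.01 + 0.06 + 0.10 = 1.00
D = 1 − ½ × 1.00 = 1 − 0.500 = 0.5000
D = 0.5000 > 0.4 → Yes.

Yes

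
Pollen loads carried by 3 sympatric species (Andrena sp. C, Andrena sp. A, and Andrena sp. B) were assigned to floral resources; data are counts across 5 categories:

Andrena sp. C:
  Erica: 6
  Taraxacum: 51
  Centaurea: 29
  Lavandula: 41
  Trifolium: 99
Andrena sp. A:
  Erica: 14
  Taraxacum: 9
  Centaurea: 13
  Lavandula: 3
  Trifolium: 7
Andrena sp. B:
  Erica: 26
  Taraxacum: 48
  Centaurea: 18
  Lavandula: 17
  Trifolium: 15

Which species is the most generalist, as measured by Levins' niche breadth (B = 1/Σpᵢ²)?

Proportions for Andrena sp. C (n=226): 6/226=0.0265, 51/226=0.2257, 29/226=0.1283, 41/226=0.1814, 99/226=0.4381
Proportions for Andrena sp. A (n=46): 14/46=0.3043, 9/46=0.1957, 13/46=0.2826, 3/46=0.0652, 7/46=0.1522
Proportions for Andrena sp. B (n=124): 26/124=0.2097, 48/124=0.3871, 18/124=0.1452, 17/124=0.1371, 15/124=0.1210
Σp_Cᵢ² = 0.0265² + 0.2257² + 0.1283² + 0.1814² + 0.4381² = 0.000702 + 0.050940 + 0.016461 + 0.032906 + 0.191932 = 0.292941
B_C = 1 / 0.292941 = 3.4137
Σp_Aᵢ² = 0.3043² + 0.1957² + 0.2826² + 0.0652² + 0.1522² = 0.092598 + 0.038298 + 0.079863 + 0.004251 + 0.023165 = 0.238175
B_A = 1 / 0.238175 = 4.1986
Σp_Bᵢ² = 0.2097² + 0.3871² + 0.1452² + 0.1371² + 0.1210² = 0.043974 + 0.149846 + 0.021083 + 0.018796 + 0.014641 = 0.248340
B_B = 1 / 0.248340 = 4.0267
Highest B → broadest niche (most generalist): Andrena sp. A (B = 4.20).

Andrena sp. A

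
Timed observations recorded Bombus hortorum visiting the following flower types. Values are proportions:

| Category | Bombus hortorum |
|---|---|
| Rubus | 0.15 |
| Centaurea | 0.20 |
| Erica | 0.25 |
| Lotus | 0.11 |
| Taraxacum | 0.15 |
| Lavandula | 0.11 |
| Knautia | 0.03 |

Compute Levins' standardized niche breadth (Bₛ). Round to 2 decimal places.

0.80

Σpᵢ² = 0.15² + 0.20² + 0.25² + 0.11² + 0.15² + 0.11² + 0.03² = 0.0225 + 0.0400 + 0.0625 + 0.0121 + 0.0225 + 0.0121 + 0.0009 = 0.1726
B = 1 / 0.1726 = 5.7937
Bₛ = (B − 1)/(n − 1) = (5.7937 − 1)/(7 − 1) = 4.7937/6 = 0.7990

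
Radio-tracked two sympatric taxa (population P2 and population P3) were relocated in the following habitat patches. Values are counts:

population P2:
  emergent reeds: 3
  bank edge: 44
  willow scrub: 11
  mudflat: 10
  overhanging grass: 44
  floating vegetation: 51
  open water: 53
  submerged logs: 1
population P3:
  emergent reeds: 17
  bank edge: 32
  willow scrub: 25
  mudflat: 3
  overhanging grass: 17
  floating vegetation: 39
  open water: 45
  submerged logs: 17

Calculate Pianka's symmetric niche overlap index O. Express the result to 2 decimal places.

Proportions for population P2 (n=217): 3/217=0.0138, 44/217=0.2028, 11/217=0.0507, 10/217=0.0461, 44/217=0.2028, 51/217=0.2350, 53/217=0.2442, 1/217=0.0046
Proportions for population P3 (n=195): 17/195=0.0872, 32/195=0.1641, 25/195=0.1282, 3/195=0.0154, 17/195=0.0872, 39/195=0.2000, 45/195=0.2308, 17/195=0.0872
Σ p₁ᵢp₂ᵢ = 0.001203 + 0.033279 + 0.006500 + 0.000710 + 0.017684 + 0.047000 + 0.056361 + 0.000401 = 0.163138
Σp_1ᵢ² = 0.0138² + 0.2028² + 0.0507² + 0.0461² + 0.2028² + 0.2350² + 0.2442² + 0.0046² = 0.000190 + 0.041128 + 0.002570 + 0.002125 + 0.041128 + 0.055225 + 0.059634 + 0.000021 = 0.202021
Σp_2ᵢ² = 0.0872² + 0.1641² + 0.1282² + 0.0154² + 0.0872² + 0.2000² + 0.2308² + 0.0872² = 0.007604 + 0.026929 + 0.016435 + 0.000237 + 0.007604 + 0.040000 + 0.053269 + 0.007604 = 0.159682
O = 0.163138 / √(0.202021 × 0.159682) = 0.163138 / 0.1796082 = 0.9083

0.91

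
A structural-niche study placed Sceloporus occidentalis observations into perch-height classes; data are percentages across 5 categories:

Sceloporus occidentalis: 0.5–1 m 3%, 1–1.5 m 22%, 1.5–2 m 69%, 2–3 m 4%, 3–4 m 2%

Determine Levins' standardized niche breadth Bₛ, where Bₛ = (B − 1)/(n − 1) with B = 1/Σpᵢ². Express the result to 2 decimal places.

Convert percentages to proportions (divide by 100).
Σpᵢ² = 0.03² + 0.22² + 0.69² + 0.04² + 0.02² = 0.0009 + 0.0484 + 0.4761 + 0.0016 + 0.0004 = 0.5274
B = 1 / 0.5274 = 1.8961
Bₛ = (B − 1)/(n − 1) = (1.8961 − 1)/(5 − 1) = 0.8961/4 = 0.2240

0.22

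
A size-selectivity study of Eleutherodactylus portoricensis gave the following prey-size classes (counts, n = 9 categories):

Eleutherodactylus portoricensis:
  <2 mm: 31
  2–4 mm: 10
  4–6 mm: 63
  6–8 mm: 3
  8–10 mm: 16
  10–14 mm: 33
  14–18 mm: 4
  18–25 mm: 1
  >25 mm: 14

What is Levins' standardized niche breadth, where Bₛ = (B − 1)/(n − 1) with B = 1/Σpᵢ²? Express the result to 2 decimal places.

Proportions for Eleutherodactylus portoricensis (n=175): 31/175=0.1771, 10/175=0.0571, 63/175=0.3600, 3/175=0.0171, 16/175=0.0914, 33/175=0.1886, 4/175=0.0229, 1/175=0.0057, 14/175=0.0800
Σpᵢ² = 0.1771² + 0.0571² + 0.3600² + 0.0171² + 0.0914² + 0.1886² + 0.0229² + 0.0057² + 0.0800² = 0.031364 + 0.003260 + 0.129600 + 0.000292 + 0.008354 + 0.035570 + 0.000524 + 0.000032 + 0.006400 = 0.215396
B = 1 / 0.215396 = 4.6426
Bₛ = (B − 1)/(n − 1) = (4.6426 − 1)/(9 − 1) = 3.6426/8 = 0.4553

0.46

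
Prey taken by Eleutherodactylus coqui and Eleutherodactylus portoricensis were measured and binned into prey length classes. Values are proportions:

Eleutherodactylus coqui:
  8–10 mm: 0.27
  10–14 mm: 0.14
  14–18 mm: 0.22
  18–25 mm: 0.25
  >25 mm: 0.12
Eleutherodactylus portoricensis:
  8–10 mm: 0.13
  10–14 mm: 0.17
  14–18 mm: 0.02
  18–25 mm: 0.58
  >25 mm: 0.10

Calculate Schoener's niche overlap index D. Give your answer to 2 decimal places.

0.64

Σ|p₁ᵢ − p₂ᵢ| = 0.14 + 0.03 + 0.20 + 0.33 + 0.02 = 0.72
D = 1 − ½ × 0.72 = 1 − 0.360 = 0.6400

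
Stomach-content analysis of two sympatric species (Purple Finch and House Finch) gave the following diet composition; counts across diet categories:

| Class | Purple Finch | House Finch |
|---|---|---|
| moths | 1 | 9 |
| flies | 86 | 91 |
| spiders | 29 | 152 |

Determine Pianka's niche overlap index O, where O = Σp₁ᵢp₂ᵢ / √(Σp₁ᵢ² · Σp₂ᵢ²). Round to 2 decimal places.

Proportions for Purple Finch (n=116): 1/116=0.0086, 86/116=0.7414, 29/116=0.2500
Proportions for House Finch (n=252): 9/252=0.0357, 91/252=0.3611, 152/252=0.6032
Σ p₁ᵢp₂ᵢ = 0.000307 + 0.267720 + 0.150800 = 0.418827
Σp_1ᵢ² = 0.0086² + 0.7414² + 0.2500² = 0.000074 + 0.549674 + 0.062500 = 0.612248
Σp_2ᵢ² = 0.0357² + 0.3611² + 0.6032² = 0.001274 + 0.130393 + 0.363850 = 0.495517
O = 0.418827 / √(0.612248 × 0.495517) = 0.418827 / 0.5507988 = 0.7604

0.76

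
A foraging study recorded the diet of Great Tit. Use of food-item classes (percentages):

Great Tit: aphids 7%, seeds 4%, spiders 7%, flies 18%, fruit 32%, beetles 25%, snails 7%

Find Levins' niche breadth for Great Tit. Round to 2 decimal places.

Convert percentages to proportions (divide by 100).
Σpᵢ² = 0.07² + 0.04² + 0.07² + 0.18² + 0.32² + 0.25² + 0.07² = 0.0049 + 0.0016 + 0.0049 + 0.0324 + 0.1024 + 0.0625 + 0.0049 = 0.2136
B = 1 / 0.2136 = 4.6816

4.68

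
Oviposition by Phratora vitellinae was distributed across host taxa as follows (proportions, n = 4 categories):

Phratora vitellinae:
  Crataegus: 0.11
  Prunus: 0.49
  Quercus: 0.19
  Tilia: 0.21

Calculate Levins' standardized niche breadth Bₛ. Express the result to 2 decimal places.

0.67

Σpᵢ² = 0.11² + 0.49² + 0.19² + 0.21² = 0.0121 + 0.2401 + 0.0361 + 0.0441 = 0.3324
B = 1 / 0.3324 = 3.0084
Bₛ = (B − 1)/(n − 1) = (3.0084 − 1)/(4 − 1) = 2.0084/3 = 0.6695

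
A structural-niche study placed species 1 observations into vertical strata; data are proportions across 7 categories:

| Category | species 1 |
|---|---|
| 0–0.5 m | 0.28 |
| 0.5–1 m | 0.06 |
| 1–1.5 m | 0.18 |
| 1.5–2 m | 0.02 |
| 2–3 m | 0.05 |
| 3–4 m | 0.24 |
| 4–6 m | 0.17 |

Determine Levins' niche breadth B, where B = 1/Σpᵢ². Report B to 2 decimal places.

4.91

Σpᵢ² = 0.28² + 0.06² + 0.18² + 0.02² + 0.05² + 0.24² + 0.17² = 0.0784 + 0.0036 + 0.0324 + 0.0004 + 0.0025 + 0.0576 + 0.0289 = 0.2038
B = 1 / 0.2038 = 4.9068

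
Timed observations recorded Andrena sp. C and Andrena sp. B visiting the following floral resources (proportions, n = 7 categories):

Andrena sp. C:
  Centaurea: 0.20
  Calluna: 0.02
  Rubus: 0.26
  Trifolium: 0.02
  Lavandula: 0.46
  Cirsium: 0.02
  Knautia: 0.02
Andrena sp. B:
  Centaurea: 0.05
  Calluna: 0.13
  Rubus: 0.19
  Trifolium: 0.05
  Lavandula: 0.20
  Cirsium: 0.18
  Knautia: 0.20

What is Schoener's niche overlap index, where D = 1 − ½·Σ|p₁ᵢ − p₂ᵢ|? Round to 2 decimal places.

Σ|p₁ᵢ − p₂ᵢ| = 0.15 + 0.11 + 0.07 + 0.03 + 0.26 + 0.16 + 0.18 = 0.96
D = 1 − ½ × 0.96 = 1 − 0.480 = 0.5200

0.52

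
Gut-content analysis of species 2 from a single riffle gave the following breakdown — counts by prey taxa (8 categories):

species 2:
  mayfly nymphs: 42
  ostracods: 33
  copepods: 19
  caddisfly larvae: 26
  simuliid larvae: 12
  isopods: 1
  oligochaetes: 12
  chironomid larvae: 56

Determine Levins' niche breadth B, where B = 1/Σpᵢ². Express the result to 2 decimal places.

Proportions for species 2 (n=201): 42/201=0.2090, 33/201=0.1642, 19/201=0.0945, 26/201=0.1294, 12/201=0.0597, 1/201=0.0050, 12/201=0.0597, 56/201=0.2786
Σpᵢ² = 0.2090² + 0.1642² + 0.0945² + 0.1294² + 0.0597² + 0.0050² + 0.0597² + 0.2786² = 0.043681 + 0.026962 + 0.008930 + 0.016744 + 0.003564 + 0.000025 + 0.003564 + 0.077618 = 0.181088
B = 1 / 0.181088 = 5.5222

5.52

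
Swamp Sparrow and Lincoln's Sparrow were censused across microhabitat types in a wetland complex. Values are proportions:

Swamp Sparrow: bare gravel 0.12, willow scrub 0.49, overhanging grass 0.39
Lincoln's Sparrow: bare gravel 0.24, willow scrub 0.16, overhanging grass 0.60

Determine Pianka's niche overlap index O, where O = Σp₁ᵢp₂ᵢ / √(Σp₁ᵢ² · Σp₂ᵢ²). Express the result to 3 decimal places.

Σ p₁ᵢp₂ᵢ = 0.0288 + 0.0784 + 0.2340 = 0.3412
Σp_1ᵢ² = 0.12² + 0.49² + 0.39² = 0.0144 + 0.2401 + 0.1521 = 0.4066
Σp_2ᵢ² = 0.24² + 0.16² + 0.60² = 0.0576 + 0.0256 + 0.3600 = 0.4432
O = 0.3412 / √(0.4066 × 0.4432) = 0.3412 / 0.424506 = 0.80376

0.804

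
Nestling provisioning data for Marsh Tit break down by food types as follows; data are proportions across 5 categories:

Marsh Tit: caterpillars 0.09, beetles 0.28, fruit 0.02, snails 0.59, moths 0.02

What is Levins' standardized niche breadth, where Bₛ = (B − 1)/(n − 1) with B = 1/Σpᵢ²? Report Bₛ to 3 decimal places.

Σpᵢ² = 0.09² + 0.28² + 0.02² + 0.59² + 0.02² = 0.0081 + 0.0784 + 0.0004 + 0.3481 + 0.0004 = 0.4354
B = 1 / 0.4354 = 2.29674
Bₛ = (B − 1)/(n − 1) = (2.29674 − 1)/(5 − 1) = 1.29674/4 = 0.32419

0.324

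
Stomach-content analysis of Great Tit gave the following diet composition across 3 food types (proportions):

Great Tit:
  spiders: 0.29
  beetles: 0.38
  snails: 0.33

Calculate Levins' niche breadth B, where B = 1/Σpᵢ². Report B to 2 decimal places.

2.96

Σpᵢ² = 0.29² + 0.38² + 0.33² = 0.0841 + 0.1444 + 0.1089 = 0.3374
B = 1 / 0.3374 = 2.9638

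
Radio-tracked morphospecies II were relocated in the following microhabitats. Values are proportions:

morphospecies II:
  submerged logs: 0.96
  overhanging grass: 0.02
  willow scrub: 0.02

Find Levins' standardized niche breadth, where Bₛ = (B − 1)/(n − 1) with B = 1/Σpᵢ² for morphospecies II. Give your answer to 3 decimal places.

Σpᵢ² = 0.96² + 0.02² + 0.02² = 0.9216 + 0.0004 + 0.0004 = 0.9224
B = 1 / 0.9224 = 1.08413
Bₛ = (B − 1)/(n − 1) = (1.08413 − 1)/(3 − 1) = 0.08413/2 = 0.04207

0.042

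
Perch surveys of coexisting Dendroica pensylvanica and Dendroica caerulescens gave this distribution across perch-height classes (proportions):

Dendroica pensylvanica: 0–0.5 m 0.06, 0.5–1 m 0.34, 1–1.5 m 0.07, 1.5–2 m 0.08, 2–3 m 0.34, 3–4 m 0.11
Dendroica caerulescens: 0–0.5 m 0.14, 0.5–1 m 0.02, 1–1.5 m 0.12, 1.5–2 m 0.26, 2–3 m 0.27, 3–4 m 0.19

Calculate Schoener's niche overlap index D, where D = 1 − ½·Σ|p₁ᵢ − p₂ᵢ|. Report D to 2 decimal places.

0.61

Σ|p₁ᵢ − p₂ᵢ| = 0.08 + 0.32 + 0.05 + 0.18 + 0.07 + 0.08 = 0.78
D = 1 − ½ × 0.78 = 1 − 0.390 = 0.6100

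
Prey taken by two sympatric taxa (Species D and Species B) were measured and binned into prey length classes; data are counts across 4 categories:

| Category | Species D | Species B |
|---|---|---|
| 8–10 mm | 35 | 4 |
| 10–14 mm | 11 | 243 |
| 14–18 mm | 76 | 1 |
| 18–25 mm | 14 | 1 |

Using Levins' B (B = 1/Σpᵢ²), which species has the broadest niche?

Species D

Proportions for Species D (n=136): 35/136=0.2574, 11/136=0.0809, 76/136=0.5588, 14/136=0.1029
Proportions for Species B (n=249): 4/249=0.0161, 243/249=0.9759, 1/249=0.0040, 1/249=0.0040
Σp_Dᵢ² = 0.2574² + 0.0809² + 0.5588² + 0.1029² = 0.066255 + 0.006545 + 0.312257 + 0.010588 = 0.395645
B_D = 1 / 0.395645 = 2.5275
Σp_Bᵢ² = 0.0161² + 0.9759² + 0.0040² + 0.0040² = 0.000259 + 0.952381 + 0.000016 + 0.000016 = 0.952672
B_B = 1 / 0.952672 = 1.0497
Highest B → broadest niche (most generalist): Species D (B = 2.53).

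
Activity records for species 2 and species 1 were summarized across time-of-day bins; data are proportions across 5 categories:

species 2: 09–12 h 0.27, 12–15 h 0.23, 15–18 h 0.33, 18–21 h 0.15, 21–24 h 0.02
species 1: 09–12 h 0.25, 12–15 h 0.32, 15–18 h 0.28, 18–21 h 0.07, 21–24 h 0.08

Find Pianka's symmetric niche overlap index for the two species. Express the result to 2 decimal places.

Σ p₁ᵢp₂ᵢ = 0.0675 + 0.0736 + 0.0924 + 0.0105 + 0.0016 = 0.2456
Σp_1ᵢ² = 0.27² + 0.23² + 0.33² + 0.15² + 0.02² = 0.0729 + 0.0529 + 0.1089 + 0.0225 + 0.0004 = 0.2576
Σp_2ᵢ² = 0.25² + 0.32² + 0.28² + 0.07² + 0.08² = 0.0625 + 0.1024 + 0.0784 + 0.0049 + 0.0064 = 0.2546
O = 0.2456 / √(0.2576 × 0.2546) = 0.2456 / 0.25610 = 0.9590

0.96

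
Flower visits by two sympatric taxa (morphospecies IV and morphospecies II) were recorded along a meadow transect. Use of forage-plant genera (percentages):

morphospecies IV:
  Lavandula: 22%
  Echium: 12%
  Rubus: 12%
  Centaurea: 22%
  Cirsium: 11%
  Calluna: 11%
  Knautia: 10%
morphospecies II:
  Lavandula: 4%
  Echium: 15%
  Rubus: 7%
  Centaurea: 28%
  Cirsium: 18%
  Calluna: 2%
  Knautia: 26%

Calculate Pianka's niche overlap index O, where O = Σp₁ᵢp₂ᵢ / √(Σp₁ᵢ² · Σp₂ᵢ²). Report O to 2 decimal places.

0.79

Convert percentages to proportions (divide by 100).
Σ p₁ᵢp₂ᵢ = 0.0088 + 0.0180 + 0.0084 + 0.0616 + 0.0198 + 0.0022 + 0.0260 = 0.1448
Σp_1ᵢ² = 0.22² + 0.12² + 0.12² + 0.22² + 0.11² + 0.11² + 0.10² = 0.0484 + 0.0144 + 0.0144 + 0.0484 + 0.0121 + 0.0121 + 0.0100 = 0.1598
Σp_2ᵢ² = 0.04² + 0.15² + 0.07² + 0.28² + 0.18² + 0.02² + 0.26² = 0.0016 + 0.0225 + 0.0049 + 0.0784 + 0.0324 + 0.0004 + 0.0676 = 0.2078
O = 0.1448 / √(0.1598 × 0.2078) = 0.1448 / 0.18223 = 0.7946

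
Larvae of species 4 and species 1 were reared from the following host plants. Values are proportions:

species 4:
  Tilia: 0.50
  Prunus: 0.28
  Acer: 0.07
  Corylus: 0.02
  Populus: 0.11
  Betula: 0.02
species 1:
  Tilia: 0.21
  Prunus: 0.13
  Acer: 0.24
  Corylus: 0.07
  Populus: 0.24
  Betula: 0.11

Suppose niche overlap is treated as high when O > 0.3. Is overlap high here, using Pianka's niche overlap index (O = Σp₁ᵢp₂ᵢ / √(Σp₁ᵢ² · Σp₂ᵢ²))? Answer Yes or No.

Yes

Σ p₁ᵢp₂ᵢ = 0.1050 + 0.0364 + 0.0168 + 0.0014 + 0.0264 + 0.0022 = 0.1882
Σp_1ᵢ² = 0.50² + 0.28² + 0.07² + 0.02² + 0.11² + 0.02² = 0.2500 + 0.0784 + 0.0049 + 0.0004 + 0.0121 + 0.0004 = 0.3462
Σp_2ᵢ² = 0.21² + 0.13² + 0.24² + 0.07² + 0.24² + 0.11² = 0.0441 + 0.0169 + 0.0576 + 0.0049 + 0.0576 + 0.0121 = 0.1932
O = 0.1882 / √(0.3462 × 0.1932) = 0.1882 / 0.25862 = 0.7277
O = 0.7277 > 0.3 → Yes.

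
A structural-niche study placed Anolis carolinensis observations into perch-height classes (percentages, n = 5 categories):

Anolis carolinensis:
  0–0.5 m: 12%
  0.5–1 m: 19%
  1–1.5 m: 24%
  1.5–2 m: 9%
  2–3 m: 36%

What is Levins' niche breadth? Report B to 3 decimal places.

Convert percentages to proportions (divide by 100).
Σpᵢ² = 0.12² + 0.19² + 0.24² + 0.09² + 0.36² = 0.0144 + 0.0361 + 0.0576 + 0.0081 + 0.1296 = 0.2458
B = 1 / 0.2458 = 4.06835

4.068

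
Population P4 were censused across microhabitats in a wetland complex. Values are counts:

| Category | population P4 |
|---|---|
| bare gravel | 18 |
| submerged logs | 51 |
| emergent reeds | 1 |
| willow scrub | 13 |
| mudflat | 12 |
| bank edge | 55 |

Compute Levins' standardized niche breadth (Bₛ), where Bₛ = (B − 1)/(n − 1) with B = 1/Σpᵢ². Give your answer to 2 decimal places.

Proportions for population P4 (n=150): 18/150=0.1200, 51/150=0.3400, 1/150=0.0067, 13/150=0.0867, 12/150=0.0800, 55/150=0.3667
Σpᵢ² = 0.1200² + 0.3400² + 0.0067² + 0.0867² + 0.0800² + 0.3667² = 0.014400 + 0.115600 + 0.000045 + 0.007517 + 0.006400 + 0.134469 = 0.278431
B = 1 / 0.278431 = 3.5916
Bₛ = (B − 1)/(n − 1) = (3.5916 − 1)/(6 − 1) = 2.5916/5 = 0.5183

0.52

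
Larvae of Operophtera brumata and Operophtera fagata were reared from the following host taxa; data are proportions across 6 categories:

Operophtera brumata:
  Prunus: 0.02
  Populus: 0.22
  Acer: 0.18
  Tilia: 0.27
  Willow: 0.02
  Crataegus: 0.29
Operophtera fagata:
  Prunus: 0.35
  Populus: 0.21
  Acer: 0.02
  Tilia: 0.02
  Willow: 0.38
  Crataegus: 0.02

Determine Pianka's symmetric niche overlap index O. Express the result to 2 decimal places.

0.28

Σ p₁ᵢp₂ᵢ = 0.0070 + 0.0462 + 0.0036 + 0.0054 + 0.0076 + 0.0058 = 0.0756
Σp_1ᵢ² = 0.02² + 0.22² + 0.18² + 0.27² + 0.02² + 0.29² = 0.0004 + 0.0484 + 0.0324 + 0.0729 + 0.0004 + 0.0841 = 0.2386
Σp_2ᵢ² = 0.35² + 0.21² + 0.02² + 0.02² + 0.38² + 0.02² = 0.1225 + 0.0441 + 0.0004 + 0.0004 + 0.1444 + 0.0004 = 0.3122
O = 0.0756 / √(0.2386 × 0.3122) = 0.0756 / 0.27293 = 0.2770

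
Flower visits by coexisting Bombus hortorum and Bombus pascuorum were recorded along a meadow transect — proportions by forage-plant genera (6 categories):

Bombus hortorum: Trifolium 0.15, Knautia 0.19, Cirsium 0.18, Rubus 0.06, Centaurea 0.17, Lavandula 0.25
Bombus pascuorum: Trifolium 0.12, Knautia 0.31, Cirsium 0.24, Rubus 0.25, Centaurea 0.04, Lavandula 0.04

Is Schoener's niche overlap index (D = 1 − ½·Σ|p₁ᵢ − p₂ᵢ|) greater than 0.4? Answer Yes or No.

Yes

Σ|p₁ᵢ − p₂ᵢ| = 0.03 + 0.12 + 0.06 + 0.19 + 0.13 + 0.21 = 0.74
D = 1 − ½ × 0.74 = 1 − 0.370 = 0.6300
D = 0.6300 > 0.4 → Yes.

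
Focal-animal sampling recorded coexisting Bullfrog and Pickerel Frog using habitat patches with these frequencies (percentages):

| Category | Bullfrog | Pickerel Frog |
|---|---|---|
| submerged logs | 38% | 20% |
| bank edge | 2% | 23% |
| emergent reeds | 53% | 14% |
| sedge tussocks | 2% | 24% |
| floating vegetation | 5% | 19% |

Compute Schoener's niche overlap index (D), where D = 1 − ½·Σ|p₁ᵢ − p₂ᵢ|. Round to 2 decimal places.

0.43

Convert percentages to proportions (divide by 100).
Σ|p₁ᵢ − p₂ᵢ| = 0.18 + 0.21 + 0.39 + 0.22 + 0.14 = 1.14
D = 1 − ½ × 1.14 = 1 − 0.570 = 0.4300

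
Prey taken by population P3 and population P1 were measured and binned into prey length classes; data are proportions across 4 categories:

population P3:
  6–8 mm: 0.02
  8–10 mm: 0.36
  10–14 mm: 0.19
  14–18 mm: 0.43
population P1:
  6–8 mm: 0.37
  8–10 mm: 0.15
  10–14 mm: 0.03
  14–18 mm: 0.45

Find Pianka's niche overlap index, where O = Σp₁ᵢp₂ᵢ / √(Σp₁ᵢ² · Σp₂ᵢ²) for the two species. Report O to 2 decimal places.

Σ p₁ᵢp₂ᵢ = 0.0074 + 0.0540 + 0.0057 + 0.1935 = 0.2606
Σp_1ᵢ² = 0.02² + 0.36² + 0.19² + 0.43² = 0.0004 + 0.1296 + 0.0361 + 0.1849 = 0.3510
Σp_2ᵢ² = 0.37² + 0.15² + 0.03² + 0.45² = 0.1369 + 0.0225 + 0.0009 + 0.2025 = 0.3628
O = 0.2606 / √(0.3510 × 0.3628) = 0.2606 / 0.35685 = 0.7303

0.73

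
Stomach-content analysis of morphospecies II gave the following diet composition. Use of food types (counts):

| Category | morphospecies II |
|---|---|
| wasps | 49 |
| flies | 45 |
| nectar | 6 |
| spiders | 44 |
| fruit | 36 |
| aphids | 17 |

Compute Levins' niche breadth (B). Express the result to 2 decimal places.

Proportions for morphospecies II (n=197): 49/197=0.2487, 45/197=0.2284, 6/197=0.0305, 44/197=0.2234, 36/197=0.1827, 17/197=0.0863
Σpᵢ² = 0.2487² + 0.2284² + 0.0305² + 0.2234² + 0.1827² + 0.0863² = 0.061852 + 0.052167 + 0.000930 + 0.049908 + 0.033379 + 0.007448 = 0.205684
B = 1 / 0.205684 = 4.8618

4.86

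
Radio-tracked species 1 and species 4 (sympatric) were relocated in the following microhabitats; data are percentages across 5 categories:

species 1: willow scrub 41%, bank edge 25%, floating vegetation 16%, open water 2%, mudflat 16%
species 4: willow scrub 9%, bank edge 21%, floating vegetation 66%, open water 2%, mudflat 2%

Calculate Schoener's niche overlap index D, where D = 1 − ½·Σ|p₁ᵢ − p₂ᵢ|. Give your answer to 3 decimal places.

Convert percentages to proportions (divide by 100).
Σ|p₁ᵢ − p₂ᵢ| = 0.32 + 0.04 + 0.50 + 0.00 + 0.14 = 1.00
D = 1 − ½ × 1.00 = 1 − 0.500 = 0.50000

0.500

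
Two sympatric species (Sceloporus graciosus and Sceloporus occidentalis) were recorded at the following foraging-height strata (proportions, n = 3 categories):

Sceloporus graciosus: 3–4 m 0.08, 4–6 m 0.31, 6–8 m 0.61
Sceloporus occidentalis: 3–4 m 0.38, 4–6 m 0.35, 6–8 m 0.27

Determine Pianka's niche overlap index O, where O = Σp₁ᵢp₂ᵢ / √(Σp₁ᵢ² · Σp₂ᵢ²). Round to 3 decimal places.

Σ p₁ᵢp₂ᵢ = 0.0304 + 0.1085 + 0.1647 = 0.3036
Σp_1ᵢ² = 0.08² + 0.31² + 0.61² = 0.0064 + 0.0961 + 0.3721 = 0.4746
Σp_2ᵢ² = 0.38² + 0.35² + 0.27² = 0.1444 + 0.1225 + 0.0729 = 0.3398
O = 0.3036 / √(0.4746 × 0.3398) = 0.3036 / 0.401583 = 0.75601

0.756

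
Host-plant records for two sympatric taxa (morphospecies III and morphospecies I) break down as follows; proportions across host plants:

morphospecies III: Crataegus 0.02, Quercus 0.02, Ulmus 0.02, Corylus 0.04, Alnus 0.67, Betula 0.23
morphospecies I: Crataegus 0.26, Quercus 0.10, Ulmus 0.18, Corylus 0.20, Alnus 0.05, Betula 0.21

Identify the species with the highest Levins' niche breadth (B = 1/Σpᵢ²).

morphospecies I

Σp_IIIᵢ² = 0.02² + 0.02² + 0.02² + 0.04² + 0.67² + 0.23² = 0.0004 + 0.0004 + 0.0004 + 0.0016 + 0.4489 + 0.0529 = 0.5046
B_III = 1 / 0.5046 = 1.9818
Σp_Iᵢ² = 0.26² + 0.10² + 0.18² + 0.20² + 0.05² + 0.21² = 0.0676 + 0.0100 + 0.0324 + 0.0400 + 0.0025 + 0.0441 = 0.1966
B_I = 1 / 0.1966 = 5.0865
Highest B → broadest niche (most generalist): morphospecies I (B = 5.09).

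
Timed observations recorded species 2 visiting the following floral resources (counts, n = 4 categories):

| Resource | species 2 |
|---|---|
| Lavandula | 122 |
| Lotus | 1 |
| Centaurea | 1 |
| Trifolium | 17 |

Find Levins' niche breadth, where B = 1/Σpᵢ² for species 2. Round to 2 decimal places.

Proportions for species 2 (n=141): 122/141=0.8652, 1/141=0.0071, 1/141=0.0071, 17/141=0.1206
Σpᵢ² = 0.8652² + 0.0071² + 0.0071² + 0.1206² = 0.748571 + 0.000050 + 0.000050 + 0.014544 = 0.763215
B = 1 / 0.763215 = 1.3102

1.31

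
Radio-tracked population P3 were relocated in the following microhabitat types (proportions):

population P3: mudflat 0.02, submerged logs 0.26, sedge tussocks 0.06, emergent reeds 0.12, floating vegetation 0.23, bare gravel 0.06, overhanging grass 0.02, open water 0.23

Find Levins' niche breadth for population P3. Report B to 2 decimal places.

Σpᵢ² = 0.02² + 0.26² + 0.06² + 0.12² + 0.23² + 0.06² + 0.02² + 0.23² = 0.0004 + 0.0676 + 0.0036 + 0.0144 + 0.0529 + 0.0036 + 0.0004 + 0.0529 = 0.1958
B = 1 / 0.1958 = 5.1073

5.11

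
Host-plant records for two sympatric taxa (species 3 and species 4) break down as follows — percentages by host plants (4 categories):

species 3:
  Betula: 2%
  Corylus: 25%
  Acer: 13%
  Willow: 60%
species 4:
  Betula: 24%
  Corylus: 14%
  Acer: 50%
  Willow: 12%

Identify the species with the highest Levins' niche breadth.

species 4

Convert percentages to proportions (divide by 100).
Σp_3ᵢ² = 0.02² + 0.25² + 0.13² + 0.60² = 0.0004 + 0.0625 + 0.0169 + 0.3600 = 0.4398
B_3 = 1 / 0.4398 = 2.2738
Σp_4ᵢ² = 0.24² + 0.14² + 0.50² + 0.12² = 0.0576 + 0.0196 + 0.2500 + 0.0144 = 0.3416
B_4 = 1 / 0.3416 = 2.9274
Highest B → broadest niche (most generalist): species 4 (B = 2.93).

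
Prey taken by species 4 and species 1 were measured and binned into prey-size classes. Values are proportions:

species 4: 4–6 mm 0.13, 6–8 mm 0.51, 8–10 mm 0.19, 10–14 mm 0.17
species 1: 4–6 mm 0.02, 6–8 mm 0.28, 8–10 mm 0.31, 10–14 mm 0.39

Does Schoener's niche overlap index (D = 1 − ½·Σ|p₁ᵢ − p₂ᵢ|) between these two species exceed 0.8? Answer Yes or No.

Σ|p₁ᵢ − p₂ᵢ| = 0.11 + 0.23 + 0.12 + 0.22 = 0.68
D = 1 − ½ × 0.68 = 1 − 0.340 = 0.6600
D = 0.6600 < 0.8 → No.

No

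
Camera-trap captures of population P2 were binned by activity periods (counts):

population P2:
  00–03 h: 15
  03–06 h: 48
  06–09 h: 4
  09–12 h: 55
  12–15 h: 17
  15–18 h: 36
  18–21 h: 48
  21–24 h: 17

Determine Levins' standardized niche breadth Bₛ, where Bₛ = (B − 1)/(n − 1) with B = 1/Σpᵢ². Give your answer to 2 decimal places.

0.70

Proportions for population P2 (n=240): 15/240=0.0625, 48/240=0.2000, 4/240=0.0167, 55/240=0.2292, 17/240=0.0708, 36/240=0.1500, 48/240=0.2000, 17/240=0.0708
Σpᵢ² = 0.0625² + 0.2000² + 0.0167² + 0.2292² + 0.0708² + 0.1500² + 0.2000² + 0.0708² = 0.003906 + 0.040000 + 0.000279 + 0.052533 + 0.005013 + 0.022500 + 0.040000 + 0.005013 = 0.169244
B = 1 / 0.169244 = 5.9086
Bₛ = (B − 1)/(n − 1) = (5.9086 − 1)/(8 − 1) = 4.9086/7 = 0.7012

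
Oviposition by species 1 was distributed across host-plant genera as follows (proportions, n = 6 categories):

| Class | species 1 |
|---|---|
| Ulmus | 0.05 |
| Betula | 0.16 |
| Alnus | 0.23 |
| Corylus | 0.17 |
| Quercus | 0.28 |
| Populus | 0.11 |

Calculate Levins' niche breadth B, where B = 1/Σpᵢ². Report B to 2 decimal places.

4.99

Σpᵢ² = 0.05² + 0.16² + 0.23² + 0.17² + 0.28² + 0.11² = 0.0025 + 0.0256 + 0.0529 + 0.0289 + 0.0784 + 0.0121 = 0.2004
B = 1 / 0.2004 = 4.9900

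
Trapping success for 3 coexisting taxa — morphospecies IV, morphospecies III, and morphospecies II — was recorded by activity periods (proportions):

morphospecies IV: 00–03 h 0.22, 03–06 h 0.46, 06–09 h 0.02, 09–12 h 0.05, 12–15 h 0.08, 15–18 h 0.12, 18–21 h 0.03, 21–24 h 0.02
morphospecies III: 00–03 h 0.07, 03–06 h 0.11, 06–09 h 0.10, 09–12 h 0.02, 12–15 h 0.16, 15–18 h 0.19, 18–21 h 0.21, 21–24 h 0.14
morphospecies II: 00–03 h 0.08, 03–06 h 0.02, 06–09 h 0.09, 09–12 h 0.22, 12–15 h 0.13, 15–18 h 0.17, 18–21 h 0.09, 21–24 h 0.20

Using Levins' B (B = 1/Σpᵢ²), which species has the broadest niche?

morphospecies III

Σp_IVᵢ² = 0.22² + 0.46² + 0.02² + 0.05² + 0.08² + 0.12² + 0.03² + 0.02² = 0.0484 + 0.2116 + 0.0004 + 0.0025 + 0.0064 + 0.0144 + 0.0009 + 0.0004 = 0.2850
B_IV = 1 / 0.2850 = 3.5088
Σp_IIIᵢ² = 0.07² + 0.11² + 0.10² + 0.02² + 0.16² + 0.19² + 0.21² + 0.14² = 0.0049 + 0.0121 + 0.0100 + 0.0004 + 0.0256 + 0.0361 + 0.0441 + 0.0196 = 0.1528
B_III = 1 / 0.1528 = 6.5445
Σp_IIᵢ² = 0.08² + 0.02² + 0.09² + 0.22² + 0.13² + 0.17² + 0.09² + 0.20² = 0.0064 + 0.0004 + 0.0081 + 0.0484 + 0.0169 + 0.0289 + 0.0081 + 0.0400 = 0.1572
B_II = 1 / 0.1572 = 6.3613
Highest B → broadest niche (most generalist): morphospecies III (B = 6.54).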